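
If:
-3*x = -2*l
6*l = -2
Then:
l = -1/3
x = -2/9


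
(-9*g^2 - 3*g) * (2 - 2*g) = 18*g^3 - 12*g^2 - 6*g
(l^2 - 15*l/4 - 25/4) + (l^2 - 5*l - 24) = 2*l^2 - 35*l/4 - 121/4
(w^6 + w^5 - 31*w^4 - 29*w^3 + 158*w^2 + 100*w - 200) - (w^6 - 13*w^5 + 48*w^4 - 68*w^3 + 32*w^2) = 14*w^5 - 79*w^4 + 39*w^3 + 126*w^2 + 100*w - 200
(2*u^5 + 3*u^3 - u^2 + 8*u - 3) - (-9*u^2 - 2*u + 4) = 2*u^5 + 3*u^3 + 8*u^2 + 10*u - 7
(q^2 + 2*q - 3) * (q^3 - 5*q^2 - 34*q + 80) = q^5 - 3*q^4 - 47*q^3 + 27*q^2 + 262*q - 240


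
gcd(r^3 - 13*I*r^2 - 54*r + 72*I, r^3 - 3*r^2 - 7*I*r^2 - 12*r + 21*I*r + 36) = r^2 - 7*I*r - 12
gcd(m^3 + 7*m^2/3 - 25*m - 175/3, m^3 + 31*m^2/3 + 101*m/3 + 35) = m^2 + 22*m/3 + 35/3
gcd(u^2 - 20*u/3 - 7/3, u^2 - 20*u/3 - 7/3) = u^2 - 20*u/3 - 7/3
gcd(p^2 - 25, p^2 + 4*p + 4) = 1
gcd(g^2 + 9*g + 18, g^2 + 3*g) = g + 3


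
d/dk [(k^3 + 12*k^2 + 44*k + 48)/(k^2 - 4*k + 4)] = (k^3 - 6*k^2 - 92*k - 184)/(k^3 - 6*k^2 + 12*k - 8)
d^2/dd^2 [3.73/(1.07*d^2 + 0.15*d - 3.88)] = (-8.540954*d^2 - 1.19733*d + 3.73*(2.14*d + 0.15)*(4.28*d + 0.3) + 30.970936)/(1.07*d^2 + 0.15*d - 3.88)^3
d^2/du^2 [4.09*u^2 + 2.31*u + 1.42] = 8.18000000000000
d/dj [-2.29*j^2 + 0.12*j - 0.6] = 0.12 - 4.58*j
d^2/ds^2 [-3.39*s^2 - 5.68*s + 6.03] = -6.78000000000000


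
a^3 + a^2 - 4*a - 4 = (a - 2)*(a + 1)*(a + 2)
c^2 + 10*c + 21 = (c + 3)*(c + 7)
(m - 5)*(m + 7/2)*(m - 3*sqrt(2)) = m^3 - 3*sqrt(2)*m^2 - 3*m^2/2 - 35*m/2 + 9*sqrt(2)*m/2 + 105*sqrt(2)/2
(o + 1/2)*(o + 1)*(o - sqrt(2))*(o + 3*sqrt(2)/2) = o^4 + sqrt(2)*o^3/2 + 3*o^3/2 - 5*o^2/2 + 3*sqrt(2)*o^2/4 - 9*o/2 + sqrt(2)*o/4 - 3/2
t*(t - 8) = t^2 - 8*t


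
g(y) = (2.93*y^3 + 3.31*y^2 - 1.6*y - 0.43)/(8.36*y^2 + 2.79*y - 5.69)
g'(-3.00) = 0.37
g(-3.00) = -0.73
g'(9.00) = 0.35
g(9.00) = 3.43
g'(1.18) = 0.12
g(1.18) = 0.77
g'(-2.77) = 0.38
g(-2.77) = -0.65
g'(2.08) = 0.33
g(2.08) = 1.02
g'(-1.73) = 0.55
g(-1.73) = -0.20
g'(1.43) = 0.26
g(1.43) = 0.82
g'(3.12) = 0.35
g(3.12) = 1.37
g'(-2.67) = 0.38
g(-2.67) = -0.61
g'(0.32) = -0.09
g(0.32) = 0.13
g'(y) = (-16.72*y - 2.79)*(2.93*y^3 + 3.31*y^2 - 1.6*y - 0.43)/(8.36*y^2 + 2.79*y - 5.69)^2 + (8.79*y^2 + 6.62*y - 1.6)/(8.36*y^2 + 2.79*y - 5.69) = (24.4948*y^4 + 16.3494*y^3 - 27.4042*y^2 - 30.4782*y + 10.3037)/(69.8896*y^4 + 46.6488*y^3 - 87.3527*y^2 - 31.7502*y + 32.3761)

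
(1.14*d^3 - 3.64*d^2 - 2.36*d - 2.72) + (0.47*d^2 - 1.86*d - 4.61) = 1.14*d^3 - 3.17*d^2 - 4.22*d - 7.33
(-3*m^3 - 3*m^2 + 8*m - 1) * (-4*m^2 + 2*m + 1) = 12*m^5 + 6*m^4 - 41*m^3 + 17*m^2 + 6*m - 1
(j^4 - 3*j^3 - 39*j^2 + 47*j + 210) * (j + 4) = j^5 + j^4 - 51*j^3 - 109*j^2 + 398*j + 840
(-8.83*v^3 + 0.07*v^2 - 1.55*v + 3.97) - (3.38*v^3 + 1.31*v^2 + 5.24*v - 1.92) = -12.21*v^3 - 1.24*v^2 - 6.79*v + 5.89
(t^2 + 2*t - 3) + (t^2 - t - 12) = 2*t^2 + t - 15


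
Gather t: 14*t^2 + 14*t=14*t^2 + 14*t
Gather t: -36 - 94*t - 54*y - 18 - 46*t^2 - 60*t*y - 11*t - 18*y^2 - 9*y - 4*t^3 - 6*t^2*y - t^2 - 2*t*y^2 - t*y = -4*t^3 + t^2*(-6*y - 47) + t*(-2*y^2 - 61*y - 105) - 18*y^2 - 63*y - 54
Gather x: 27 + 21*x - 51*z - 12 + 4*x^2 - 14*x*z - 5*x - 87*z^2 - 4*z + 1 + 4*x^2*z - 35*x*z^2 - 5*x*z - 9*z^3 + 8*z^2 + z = x^2*(4*z + 4) + x*(-35*z^2 - 19*z + 16) - 9*z^3 - 79*z^2 - 54*z + 16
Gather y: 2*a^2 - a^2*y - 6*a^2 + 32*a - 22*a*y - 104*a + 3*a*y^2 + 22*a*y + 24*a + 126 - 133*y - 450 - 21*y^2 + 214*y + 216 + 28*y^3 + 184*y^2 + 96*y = -4*a^2 - 48*a + 28*y^3 + y^2*(3*a + 163) + y*(177 - a^2) - 108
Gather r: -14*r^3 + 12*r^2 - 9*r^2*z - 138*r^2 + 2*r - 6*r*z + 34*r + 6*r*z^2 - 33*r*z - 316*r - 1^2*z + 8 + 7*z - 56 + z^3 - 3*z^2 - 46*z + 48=-14*r^3 + r^2*(-9*z - 126) + r*(6*z^2 - 39*z - 280) + z^3 - 3*z^2 - 40*z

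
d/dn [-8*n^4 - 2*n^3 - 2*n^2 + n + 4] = -32*n^3 - 6*n^2 - 4*n + 1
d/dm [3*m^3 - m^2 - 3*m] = 9*m^2 - 2*m - 3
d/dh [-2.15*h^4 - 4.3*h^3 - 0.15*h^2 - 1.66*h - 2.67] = -8.6*h^3 - 12.9*h^2 - 0.3*h - 1.66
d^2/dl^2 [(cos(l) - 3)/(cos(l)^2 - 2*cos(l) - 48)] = (9*sin(l)^4*cos(l) - 10*sin(l)^4 + 686*sin(l)^2 + 4991*cos(l)/2 + 78*cos(3*l) - cos(5*l)/2 - 172)/(sin(l)^2 + 2*cos(l) + 47)^3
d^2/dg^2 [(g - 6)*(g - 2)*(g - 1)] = 6*g - 18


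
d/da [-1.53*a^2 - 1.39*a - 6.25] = -3.06*a - 1.39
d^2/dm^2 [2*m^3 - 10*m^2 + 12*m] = 12*m - 20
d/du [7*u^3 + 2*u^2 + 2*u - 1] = 21*u^2 + 4*u + 2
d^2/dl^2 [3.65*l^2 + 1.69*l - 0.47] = 7.30000000000000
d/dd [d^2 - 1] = 2*d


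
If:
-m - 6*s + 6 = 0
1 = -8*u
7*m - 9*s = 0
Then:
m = 18/17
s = 14/17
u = -1/8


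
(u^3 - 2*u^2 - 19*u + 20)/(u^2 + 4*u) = u - 6 + 5/u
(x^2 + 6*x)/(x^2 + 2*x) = (x + 6)/(x + 2)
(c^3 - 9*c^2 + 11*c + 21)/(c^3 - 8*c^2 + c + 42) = (c + 1)/(c + 2)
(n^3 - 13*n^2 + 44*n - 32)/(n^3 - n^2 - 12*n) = (n^2 - 9*n + 8)/(n*(n + 3))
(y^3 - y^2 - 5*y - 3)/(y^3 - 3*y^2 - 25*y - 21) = (y^2 - 2*y - 3)/(y^2 - 4*y - 21)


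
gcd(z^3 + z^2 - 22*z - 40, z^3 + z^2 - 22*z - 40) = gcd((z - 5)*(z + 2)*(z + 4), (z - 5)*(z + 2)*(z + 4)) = z^3 + z^2 - 22*z - 40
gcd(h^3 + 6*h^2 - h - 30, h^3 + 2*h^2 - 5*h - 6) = h^2 + h - 6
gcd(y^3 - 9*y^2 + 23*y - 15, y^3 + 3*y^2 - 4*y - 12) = 1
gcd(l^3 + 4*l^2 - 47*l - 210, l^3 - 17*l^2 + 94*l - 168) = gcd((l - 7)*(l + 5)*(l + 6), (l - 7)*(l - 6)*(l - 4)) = l - 7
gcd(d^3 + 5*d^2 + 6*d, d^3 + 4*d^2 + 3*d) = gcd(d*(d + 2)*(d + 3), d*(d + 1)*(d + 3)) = d^2 + 3*d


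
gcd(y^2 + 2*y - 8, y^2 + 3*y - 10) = y - 2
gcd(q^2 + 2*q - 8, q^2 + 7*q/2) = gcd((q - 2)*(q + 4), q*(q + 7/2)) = 1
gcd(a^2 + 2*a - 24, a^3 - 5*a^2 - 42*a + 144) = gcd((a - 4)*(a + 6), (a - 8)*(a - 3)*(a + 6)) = a + 6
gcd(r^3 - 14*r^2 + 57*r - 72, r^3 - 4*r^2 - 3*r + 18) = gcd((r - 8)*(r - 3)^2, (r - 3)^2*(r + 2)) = r^2 - 6*r + 9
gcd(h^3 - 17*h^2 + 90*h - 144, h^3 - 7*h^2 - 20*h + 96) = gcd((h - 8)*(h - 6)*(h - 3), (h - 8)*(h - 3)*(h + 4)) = h^2 - 11*h + 24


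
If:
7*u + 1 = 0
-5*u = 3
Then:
No Solution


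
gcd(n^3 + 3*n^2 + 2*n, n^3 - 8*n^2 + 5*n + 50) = n + 2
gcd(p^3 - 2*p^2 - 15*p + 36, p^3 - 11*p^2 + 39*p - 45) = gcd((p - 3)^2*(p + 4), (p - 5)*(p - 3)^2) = p^2 - 6*p + 9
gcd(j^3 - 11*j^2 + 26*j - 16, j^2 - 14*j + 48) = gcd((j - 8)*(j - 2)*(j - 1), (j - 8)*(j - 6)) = j - 8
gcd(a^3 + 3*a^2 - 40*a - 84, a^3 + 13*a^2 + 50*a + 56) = a^2 + 9*a + 14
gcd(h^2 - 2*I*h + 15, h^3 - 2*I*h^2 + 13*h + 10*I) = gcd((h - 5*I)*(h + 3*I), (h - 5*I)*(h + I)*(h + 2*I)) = h - 5*I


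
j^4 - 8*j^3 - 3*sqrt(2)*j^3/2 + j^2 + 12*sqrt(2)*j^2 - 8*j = j*(j - 8)*(j - sqrt(2))*(j - sqrt(2)/2)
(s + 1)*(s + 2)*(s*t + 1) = s^3*t + 3*s^2*t + s^2 + 2*s*t + 3*s + 2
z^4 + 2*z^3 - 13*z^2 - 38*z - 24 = (z - 4)*(z + 1)*(z + 2)*(z + 3)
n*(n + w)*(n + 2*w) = n^3 + 3*n^2*w + 2*n*w^2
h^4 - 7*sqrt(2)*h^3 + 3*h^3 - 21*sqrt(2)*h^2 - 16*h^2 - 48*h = h*(h + 3)*(h - 8*sqrt(2))*(h + sqrt(2))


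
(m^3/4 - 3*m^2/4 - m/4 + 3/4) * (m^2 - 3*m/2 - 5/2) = m^5/4 - 9*m^4/8 + m^3/4 + 3*m^2 - m/2 - 15/8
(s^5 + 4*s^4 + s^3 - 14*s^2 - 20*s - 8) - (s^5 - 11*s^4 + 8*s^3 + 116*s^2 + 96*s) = 15*s^4 - 7*s^3 - 130*s^2 - 116*s - 8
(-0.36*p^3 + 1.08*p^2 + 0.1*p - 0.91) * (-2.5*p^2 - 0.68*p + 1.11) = 0.9*p^5 - 2.4552*p^4 - 1.384*p^3 + 3.4058*p^2 + 0.7298*p - 1.0101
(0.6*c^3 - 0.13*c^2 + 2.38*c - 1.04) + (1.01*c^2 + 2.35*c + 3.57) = 0.6*c^3 + 0.88*c^2 + 4.73*c + 2.53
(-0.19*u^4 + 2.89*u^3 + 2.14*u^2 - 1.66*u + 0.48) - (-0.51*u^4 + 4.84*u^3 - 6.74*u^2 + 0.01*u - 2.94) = 0.32*u^4 - 1.95*u^3 + 8.88*u^2 - 1.67*u + 3.42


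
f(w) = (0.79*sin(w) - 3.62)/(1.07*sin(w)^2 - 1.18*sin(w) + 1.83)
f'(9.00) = -0.09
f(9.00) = -2.16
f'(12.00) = -0.79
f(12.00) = -1.46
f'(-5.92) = -0.07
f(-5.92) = -2.16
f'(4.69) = 0.02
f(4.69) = -1.08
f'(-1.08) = -0.35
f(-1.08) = -1.17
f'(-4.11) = -0.67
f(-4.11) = -1.87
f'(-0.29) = -0.96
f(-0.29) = -1.71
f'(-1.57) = -0.00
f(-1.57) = -1.08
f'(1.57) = 0.00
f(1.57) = -1.65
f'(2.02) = -0.56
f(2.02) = -1.78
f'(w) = (-2.14*sin(w)*cos(w) + 1.18*cos(w))*(0.79*sin(w) - 3.62)/(1.07*sin(w)^2 - 1.18*sin(w) + 1.83)^2 + 0.79*cos(w)/(1.07*sin(w)^2 - 1.18*sin(w) + 1.83) = (-0.8453*sin(w)^2 + 7.7468*sin(w) - 2.8259)*cos(w)/(1.1449*sin(w)^4 - 2.5252*sin(w)^3 + 5.3086*sin(w)^2 - 4.3188*sin(w) + 3.3489)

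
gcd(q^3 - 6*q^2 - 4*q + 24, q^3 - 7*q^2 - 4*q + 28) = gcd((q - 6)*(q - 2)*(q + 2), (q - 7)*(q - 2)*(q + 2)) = q^2 - 4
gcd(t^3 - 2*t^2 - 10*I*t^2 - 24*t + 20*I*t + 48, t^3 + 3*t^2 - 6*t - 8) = t - 2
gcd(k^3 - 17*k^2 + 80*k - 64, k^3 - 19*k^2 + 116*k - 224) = k - 8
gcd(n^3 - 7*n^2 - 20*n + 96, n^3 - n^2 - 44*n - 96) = n^2 - 4*n - 32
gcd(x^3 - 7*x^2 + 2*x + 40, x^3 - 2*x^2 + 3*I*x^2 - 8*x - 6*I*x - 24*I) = x^2 - 2*x - 8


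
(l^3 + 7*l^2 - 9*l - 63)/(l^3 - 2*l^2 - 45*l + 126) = (l + 3)/(l - 6)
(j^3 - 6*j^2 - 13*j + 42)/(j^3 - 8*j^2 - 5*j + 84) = (j - 2)/(j - 4)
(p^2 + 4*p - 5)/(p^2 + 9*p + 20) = (p - 1)/(p + 4)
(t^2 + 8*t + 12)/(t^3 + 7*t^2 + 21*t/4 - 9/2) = 4*(t + 2)/(4*t^2 + 4*t - 3)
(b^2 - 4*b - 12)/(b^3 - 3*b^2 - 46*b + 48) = (b^2 - 4*b - 12)/(b^3 - 3*b^2 - 46*b + 48)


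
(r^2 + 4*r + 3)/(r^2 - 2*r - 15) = (r + 1)/(r - 5)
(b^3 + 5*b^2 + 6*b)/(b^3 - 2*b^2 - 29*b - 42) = b/(b - 7)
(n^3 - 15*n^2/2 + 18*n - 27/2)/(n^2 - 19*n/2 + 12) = (n^2 - 6*n + 9)/(n - 8)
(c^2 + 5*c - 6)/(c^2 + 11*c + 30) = (c - 1)/(c + 5)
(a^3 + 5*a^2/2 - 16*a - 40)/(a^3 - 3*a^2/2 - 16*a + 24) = (2*a + 5)/(2*a - 3)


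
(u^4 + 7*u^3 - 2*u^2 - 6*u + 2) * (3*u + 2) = 3*u^5 + 23*u^4 + 8*u^3 - 22*u^2 - 6*u + 4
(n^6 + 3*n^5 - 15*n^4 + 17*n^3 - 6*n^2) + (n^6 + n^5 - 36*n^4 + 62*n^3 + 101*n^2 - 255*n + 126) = 2*n^6 + 4*n^5 - 51*n^4 + 79*n^3 + 95*n^2 - 255*n + 126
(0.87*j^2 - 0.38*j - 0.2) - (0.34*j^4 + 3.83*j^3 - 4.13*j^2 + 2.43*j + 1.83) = -0.34*j^4 - 3.83*j^3 + 5.0*j^2 - 2.81*j - 2.03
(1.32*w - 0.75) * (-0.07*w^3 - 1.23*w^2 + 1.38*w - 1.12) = -0.0924*w^4 - 1.5711*w^3 + 2.7441*w^2 - 2.5134*w + 0.84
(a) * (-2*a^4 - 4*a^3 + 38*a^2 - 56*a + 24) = -2*a^5 - 4*a^4 + 38*a^3 - 56*a^2 + 24*a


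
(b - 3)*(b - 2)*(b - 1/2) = b^3 - 11*b^2/2 + 17*b/2 - 3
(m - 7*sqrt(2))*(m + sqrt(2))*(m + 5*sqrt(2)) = m^3 - sqrt(2)*m^2 - 74*m - 70*sqrt(2)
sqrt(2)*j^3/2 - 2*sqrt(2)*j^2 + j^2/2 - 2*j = j*(j - 4)*(sqrt(2)*j/2 + 1/2)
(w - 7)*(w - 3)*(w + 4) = w^3 - 6*w^2 - 19*w + 84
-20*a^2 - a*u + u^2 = (-5*a + u)*(4*a + u)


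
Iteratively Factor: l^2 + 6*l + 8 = (l + 2)*(l + 4)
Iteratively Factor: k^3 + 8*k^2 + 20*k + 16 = (k + 4)*(k^2 + 4*k + 4) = (k + 2)*(k + 4)*(k + 2)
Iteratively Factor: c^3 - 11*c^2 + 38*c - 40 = (c - 2)*(c^2 - 9*c + 20) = (c - 5)*(c - 2)*(c - 4)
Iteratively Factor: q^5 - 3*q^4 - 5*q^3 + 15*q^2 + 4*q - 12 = (q - 1)*(q^4 - 2*q^3 - 7*q^2 + 8*q + 12) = (q - 2)*(q - 1)*(q^3 - 7*q - 6) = (q - 3)*(q - 2)*(q - 1)*(q^2 + 3*q + 2) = (q - 3)*(q - 2)*(q - 1)*(q + 2)*(q + 1)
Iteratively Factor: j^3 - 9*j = (j + 3)*(j^2 - 3*j) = (j - 3)*(j + 3)*(j)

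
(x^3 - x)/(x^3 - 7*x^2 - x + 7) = x/(x - 7)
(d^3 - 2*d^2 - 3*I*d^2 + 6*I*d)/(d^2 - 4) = d*(d - 3*I)/(d + 2)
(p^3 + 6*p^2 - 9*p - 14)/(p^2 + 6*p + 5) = (p^2 + 5*p - 14)/(p + 5)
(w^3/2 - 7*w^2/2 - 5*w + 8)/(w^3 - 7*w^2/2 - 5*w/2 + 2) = (w^3 - 7*w^2 - 10*w + 16)/(2*w^3 - 7*w^2 - 5*w + 4)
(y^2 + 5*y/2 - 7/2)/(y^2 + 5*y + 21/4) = 2*(y - 1)/(2*y + 3)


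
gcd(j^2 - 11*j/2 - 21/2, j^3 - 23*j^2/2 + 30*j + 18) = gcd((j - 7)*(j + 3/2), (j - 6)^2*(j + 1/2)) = 1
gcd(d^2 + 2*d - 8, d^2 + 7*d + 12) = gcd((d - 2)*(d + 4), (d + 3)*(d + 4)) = d + 4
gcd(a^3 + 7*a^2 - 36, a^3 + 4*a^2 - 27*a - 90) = a^2 + 9*a + 18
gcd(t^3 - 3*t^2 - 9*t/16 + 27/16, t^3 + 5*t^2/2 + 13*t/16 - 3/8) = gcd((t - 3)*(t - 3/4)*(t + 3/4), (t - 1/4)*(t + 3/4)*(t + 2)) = t + 3/4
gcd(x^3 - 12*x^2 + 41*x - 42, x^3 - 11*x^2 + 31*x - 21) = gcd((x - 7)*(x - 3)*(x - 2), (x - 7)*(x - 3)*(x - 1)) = x^2 - 10*x + 21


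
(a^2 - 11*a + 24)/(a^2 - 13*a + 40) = (a - 3)/(a - 5)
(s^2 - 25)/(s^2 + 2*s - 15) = (s - 5)/(s - 3)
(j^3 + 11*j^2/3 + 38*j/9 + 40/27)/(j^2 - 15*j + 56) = (27*j^3 + 99*j^2 + 114*j + 40)/(27*(j^2 - 15*j + 56))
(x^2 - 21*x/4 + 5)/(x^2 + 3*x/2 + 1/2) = (4*x^2 - 21*x + 20)/(2*(2*x^2 + 3*x + 1))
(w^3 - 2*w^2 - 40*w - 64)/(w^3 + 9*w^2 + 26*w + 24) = (w - 8)/(w + 3)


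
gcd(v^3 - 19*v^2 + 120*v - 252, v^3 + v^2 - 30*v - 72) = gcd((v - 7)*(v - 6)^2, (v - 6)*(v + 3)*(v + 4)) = v - 6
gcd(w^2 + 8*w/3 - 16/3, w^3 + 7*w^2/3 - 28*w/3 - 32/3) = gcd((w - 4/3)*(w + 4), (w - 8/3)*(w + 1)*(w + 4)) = w + 4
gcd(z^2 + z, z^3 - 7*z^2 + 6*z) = z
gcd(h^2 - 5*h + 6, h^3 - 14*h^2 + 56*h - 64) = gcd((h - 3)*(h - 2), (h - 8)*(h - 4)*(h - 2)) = h - 2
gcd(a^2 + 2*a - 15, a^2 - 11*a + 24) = a - 3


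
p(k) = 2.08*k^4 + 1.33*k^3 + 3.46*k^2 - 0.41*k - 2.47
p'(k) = 8.32*k^3 + 3.99*k^2 + 6.92*k - 0.41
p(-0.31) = -2.03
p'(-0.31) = -2.42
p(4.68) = 1205.53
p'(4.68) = 972.19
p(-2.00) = 34.83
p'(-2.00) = -64.85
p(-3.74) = 384.84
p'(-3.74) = -405.73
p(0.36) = -2.07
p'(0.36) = 2.99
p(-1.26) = 6.12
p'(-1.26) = -19.44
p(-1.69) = 18.65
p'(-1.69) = -40.87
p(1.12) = 6.55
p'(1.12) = 24.03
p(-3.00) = 162.47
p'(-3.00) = -209.90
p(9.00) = 14890.55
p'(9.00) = 6450.34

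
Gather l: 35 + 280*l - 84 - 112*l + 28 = 168*l - 21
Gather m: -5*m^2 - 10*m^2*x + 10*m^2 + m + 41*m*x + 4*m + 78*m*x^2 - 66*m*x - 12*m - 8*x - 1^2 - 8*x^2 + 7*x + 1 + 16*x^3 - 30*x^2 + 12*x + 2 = m^2*(5 - 10*x) + m*(78*x^2 - 25*x - 7) + 16*x^3 - 38*x^2 + 11*x + 2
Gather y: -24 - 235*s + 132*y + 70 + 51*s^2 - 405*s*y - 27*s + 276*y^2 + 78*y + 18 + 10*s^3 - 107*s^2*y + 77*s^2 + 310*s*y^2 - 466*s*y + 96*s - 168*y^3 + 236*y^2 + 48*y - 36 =10*s^3 + 128*s^2 - 166*s - 168*y^3 + y^2*(310*s + 512) + y*(-107*s^2 - 871*s + 258) + 28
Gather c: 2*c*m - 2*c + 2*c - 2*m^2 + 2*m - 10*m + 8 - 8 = 2*c*m - 2*m^2 - 8*m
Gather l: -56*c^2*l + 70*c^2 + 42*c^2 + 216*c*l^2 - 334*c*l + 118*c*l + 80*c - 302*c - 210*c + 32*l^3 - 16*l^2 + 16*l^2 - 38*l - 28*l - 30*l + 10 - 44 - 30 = 112*c^2 + 216*c*l^2 - 432*c + 32*l^3 + l*(-56*c^2 - 216*c - 96) - 64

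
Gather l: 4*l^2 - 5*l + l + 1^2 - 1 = 4*l^2 - 4*l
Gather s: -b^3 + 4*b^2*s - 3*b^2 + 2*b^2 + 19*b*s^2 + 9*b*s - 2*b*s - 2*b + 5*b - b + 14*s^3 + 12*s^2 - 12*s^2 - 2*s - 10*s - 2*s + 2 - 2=-b^3 - b^2 + 19*b*s^2 + 2*b + 14*s^3 + s*(4*b^2 + 7*b - 14)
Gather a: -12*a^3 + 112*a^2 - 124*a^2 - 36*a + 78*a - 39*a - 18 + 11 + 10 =-12*a^3 - 12*a^2 + 3*a + 3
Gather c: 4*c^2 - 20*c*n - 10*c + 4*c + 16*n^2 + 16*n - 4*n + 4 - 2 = 4*c^2 + c*(-20*n - 6) + 16*n^2 + 12*n + 2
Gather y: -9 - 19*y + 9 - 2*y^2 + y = -2*y^2 - 18*y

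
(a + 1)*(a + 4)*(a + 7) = a^3 + 12*a^2 + 39*a + 28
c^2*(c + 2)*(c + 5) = c^4 + 7*c^3 + 10*c^2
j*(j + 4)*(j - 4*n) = j^3 - 4*j^2*n + 4*j^2 - 16*j*n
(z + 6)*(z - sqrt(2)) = z^2 - sqrt(2)*z + 6*z - 6*sqrt(2)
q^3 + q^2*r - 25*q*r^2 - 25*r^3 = (q - 5*r)*(q + r)*(q + 5*r)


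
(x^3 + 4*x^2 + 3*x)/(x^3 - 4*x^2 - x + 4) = x*(x + 3)/(x^2 - 5*x + 4)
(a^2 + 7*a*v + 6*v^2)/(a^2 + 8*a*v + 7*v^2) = (a + 6*v)/(a + 7*v)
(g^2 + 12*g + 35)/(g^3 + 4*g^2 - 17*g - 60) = (g + 7)/(g^2 - g - 12)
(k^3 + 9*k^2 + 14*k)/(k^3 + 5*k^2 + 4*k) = (k^2 + 9*k + 14)/(k^2 + 5*k + 4)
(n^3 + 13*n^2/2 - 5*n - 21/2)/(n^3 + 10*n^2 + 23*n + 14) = (n - 3/2)/(n + 2)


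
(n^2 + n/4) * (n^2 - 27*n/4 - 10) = n^4 - 13*n^3/2 - 187*n^2/16 - 5*n/2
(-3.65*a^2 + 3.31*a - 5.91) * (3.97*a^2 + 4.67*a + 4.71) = -14.4905*a^4 - 3.9048*a^3 - 25.1965*a^2 - 12.0096*a - 27.8361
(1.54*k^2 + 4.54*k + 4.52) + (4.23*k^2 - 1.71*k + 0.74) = 5.77*k^2 + 2.83*k + 5.26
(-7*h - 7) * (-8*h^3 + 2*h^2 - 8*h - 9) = 56*h^4 + 42*h^3 + 42*h^2 + 119*h + 63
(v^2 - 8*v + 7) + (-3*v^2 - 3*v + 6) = -2*v^2 - 11*v + 13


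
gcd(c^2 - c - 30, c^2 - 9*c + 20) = 1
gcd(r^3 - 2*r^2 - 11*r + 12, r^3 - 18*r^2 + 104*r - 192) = r - 4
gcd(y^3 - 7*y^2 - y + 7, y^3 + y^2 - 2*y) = y - 1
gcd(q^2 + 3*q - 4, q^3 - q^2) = q - 1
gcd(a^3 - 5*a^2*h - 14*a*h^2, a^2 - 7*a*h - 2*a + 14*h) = a - 7*h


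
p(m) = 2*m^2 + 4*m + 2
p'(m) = 4*m + 4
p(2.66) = 26.79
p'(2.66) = 14.64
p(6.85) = 123.24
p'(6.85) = 31.40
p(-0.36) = 0.82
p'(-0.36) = 2.56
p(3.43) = 39.25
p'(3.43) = 17.72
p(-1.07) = 0.01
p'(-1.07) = -0.28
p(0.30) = 3.38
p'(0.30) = 5.20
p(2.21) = 20.61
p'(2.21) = 12.84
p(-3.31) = 10.67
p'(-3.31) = -9.24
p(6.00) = 98.00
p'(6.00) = 28.00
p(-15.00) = 392.00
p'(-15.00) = -56.00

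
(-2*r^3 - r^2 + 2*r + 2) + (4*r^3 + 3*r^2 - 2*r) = 2*r^3 + 2*r^2 + 2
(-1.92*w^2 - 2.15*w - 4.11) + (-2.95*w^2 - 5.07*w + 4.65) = -4.87*w^2 - 7.22*w + 0.54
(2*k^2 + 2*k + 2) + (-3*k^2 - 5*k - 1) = -k^2 - 3*k + 1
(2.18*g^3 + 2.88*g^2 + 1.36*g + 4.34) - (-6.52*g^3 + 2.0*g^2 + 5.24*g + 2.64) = 8.7*g^3 + 0.88*g^2 - 3.88*g + 1.7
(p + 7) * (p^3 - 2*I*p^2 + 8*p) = p^4 + 7*p^3 - 2*I*p^3 + 8*p^2 - 14*I*p^2 + 56*p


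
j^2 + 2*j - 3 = (j - 1)*(j + 3)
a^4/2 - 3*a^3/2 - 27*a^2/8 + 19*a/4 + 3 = (a/2 + 1/4)*(a - 4)*(a - 3/2)*(a + 2)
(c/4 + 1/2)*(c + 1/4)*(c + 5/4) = c^3/4 + 7*c^2/8 + 53*c/64 + 5/32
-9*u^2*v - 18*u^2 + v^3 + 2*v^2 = (-3*u + v)*(3*u + v)*(v + 2)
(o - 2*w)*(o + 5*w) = o^2 + 3*o*w - 10*w^2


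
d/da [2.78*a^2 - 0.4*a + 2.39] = 5.56*a - 0.4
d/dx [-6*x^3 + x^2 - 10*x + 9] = -18*x^2 + 2*x - 10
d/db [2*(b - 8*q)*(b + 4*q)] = 4*b - 8*q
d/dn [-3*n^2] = -6*n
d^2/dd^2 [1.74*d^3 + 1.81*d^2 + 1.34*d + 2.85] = 10.44*d + 3.62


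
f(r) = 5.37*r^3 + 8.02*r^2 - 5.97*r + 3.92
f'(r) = 16.11*r^2 + 16.04*r - 5.97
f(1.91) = 59.19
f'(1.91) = 83.44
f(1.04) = 12.43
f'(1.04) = 28.14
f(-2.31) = -5.69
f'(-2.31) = 42.94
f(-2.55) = -17.75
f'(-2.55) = 57.88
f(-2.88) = -40.64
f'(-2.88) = 81.46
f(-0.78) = 10.91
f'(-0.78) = -8.68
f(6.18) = 1540.80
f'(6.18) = 708.44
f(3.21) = 245.01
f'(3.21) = 211.52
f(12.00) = 10366.52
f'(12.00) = 2506.35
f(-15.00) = -16225.78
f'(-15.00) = 3378.18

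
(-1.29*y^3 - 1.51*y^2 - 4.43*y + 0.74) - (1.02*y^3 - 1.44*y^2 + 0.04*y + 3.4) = -2.31*y^3 - 0.0700000000000001*y^2 - 4.47*y - 2.66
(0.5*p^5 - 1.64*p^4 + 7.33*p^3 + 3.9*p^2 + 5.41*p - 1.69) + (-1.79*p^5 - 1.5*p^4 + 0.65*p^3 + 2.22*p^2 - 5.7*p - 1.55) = -1.29*p^5 - 3.14*p^4 + 7.98*p^3 + 6.12*p^2 - 0.29*p - 3.24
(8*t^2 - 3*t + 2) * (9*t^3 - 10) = 72*t^5 - 27*t^4 + 18*t^3 - 80*t^2 + 30*t - 20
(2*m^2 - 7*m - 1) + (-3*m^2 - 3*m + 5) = -m^2 - 10*m + 4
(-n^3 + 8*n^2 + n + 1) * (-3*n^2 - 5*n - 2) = 3*n^5 - 19*n^4 - 41*n^3 - 24*n^2 - 7*n - 2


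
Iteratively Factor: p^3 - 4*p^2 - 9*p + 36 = (p - 3)*(p^2 - p - 12) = (p - 4)*(p - 3)*(p + 3)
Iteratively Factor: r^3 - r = (r)*(r^2 - 1) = r*(r - 1)*(r + 1)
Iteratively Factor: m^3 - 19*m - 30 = (m + 3)*(m^2 - 3*m - 10) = (m - 5)*(m + 3)*(m + 2)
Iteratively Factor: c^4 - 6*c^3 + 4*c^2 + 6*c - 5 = (c - 1)*(c^3 - 5*c^2 - c + 5) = (c - 5)*(c - 1)*(c^2 - 1) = (c - 5)*(c - 1)^2*(c + 1)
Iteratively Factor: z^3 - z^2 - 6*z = (z - 3)*(z^2 + 2*z) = z*(z - 3)*(z + 2)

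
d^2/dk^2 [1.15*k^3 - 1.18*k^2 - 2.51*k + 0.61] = 6.9*k - 2.36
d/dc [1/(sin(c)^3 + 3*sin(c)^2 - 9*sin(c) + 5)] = -3*(sin(c) + 3)*cos(c)/((sin(c) - 1)^3*(sin(c) + 5)^2)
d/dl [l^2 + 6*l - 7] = 2*l + 6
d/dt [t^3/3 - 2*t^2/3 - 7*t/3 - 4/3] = t^2 - 4*t/3 - 7/3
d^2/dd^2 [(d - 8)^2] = 2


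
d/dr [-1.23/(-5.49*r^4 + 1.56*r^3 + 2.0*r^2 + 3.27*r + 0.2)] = (-27.0108*r^3 + 5.7564*r^2 + 4.92*r + 4.0221)/(-5.49*r^4 + 1.56*r^3 + 2.0*r^2 + 3.27*r + 0.2)^2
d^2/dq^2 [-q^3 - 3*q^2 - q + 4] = -6*q - 6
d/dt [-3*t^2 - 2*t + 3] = -6*t - 2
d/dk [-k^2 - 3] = -2*k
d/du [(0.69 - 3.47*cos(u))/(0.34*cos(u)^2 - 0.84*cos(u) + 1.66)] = (-1.1798*cos(u)^2 + 0.4692*cos(u) + 5.1806)*sin(u)/(0.1156*cos(u)^4 - 0.5712*cos(u)^3 + 1.8344*cos(u)^2 - 2.7888*cos(u) + 2.7556)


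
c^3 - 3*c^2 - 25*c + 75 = (c - 5)*(c - 3)*(c + 5)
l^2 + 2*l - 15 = (l - 3)*(l + 5)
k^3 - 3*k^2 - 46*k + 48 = (k - 8)*(k - 1)*(k + 6)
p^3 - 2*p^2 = p^2*(p - 2)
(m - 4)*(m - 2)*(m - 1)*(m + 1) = m^4 - 6*m^3 + 7*m^2 + 6*m - 8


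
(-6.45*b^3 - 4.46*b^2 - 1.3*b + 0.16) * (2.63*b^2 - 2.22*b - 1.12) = -16.9635*b^5 + 2.5892*b^4 + 13.7062*b^3 + 8.302*b^2 + 1.1008*b - 0.1792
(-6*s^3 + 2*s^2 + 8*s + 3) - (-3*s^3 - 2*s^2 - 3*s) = -3*s^3 + 4*s^2 + 11*s + 3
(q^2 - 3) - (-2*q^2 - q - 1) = 3*q^2 + q - 2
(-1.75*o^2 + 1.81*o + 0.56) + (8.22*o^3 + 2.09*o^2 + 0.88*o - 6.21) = 8.22*o^3 + 0.34*o^2 + 2.69*o - 5.65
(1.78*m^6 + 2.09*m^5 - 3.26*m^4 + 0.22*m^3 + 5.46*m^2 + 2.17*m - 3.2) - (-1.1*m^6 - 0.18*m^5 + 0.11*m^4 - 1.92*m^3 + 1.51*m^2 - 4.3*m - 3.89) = 2.88*m^6 + 2.27*m^5 - 3.37*m^4 + 2.14*m^3 + 3.95*m^2 + 6.47*m + 0.69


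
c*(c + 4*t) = c^2 + 4*c*t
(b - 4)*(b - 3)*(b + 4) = b^3 - 3*b^2 - 16*b + 48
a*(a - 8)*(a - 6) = a^3 - 14*a^2 + 48*a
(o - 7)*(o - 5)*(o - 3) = o^3 - 15*o^2 + 71*o - 105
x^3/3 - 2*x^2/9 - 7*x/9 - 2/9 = (x/3 + 1/3)*(x - 2)*(x + 1/3)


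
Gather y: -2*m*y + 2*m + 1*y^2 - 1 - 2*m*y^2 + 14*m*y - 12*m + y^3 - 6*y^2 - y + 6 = -10*m + y^3 + y^2*(-2*m - 5) + y*(12*m - 1) + 5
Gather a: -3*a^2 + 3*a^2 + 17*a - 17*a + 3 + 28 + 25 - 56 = 0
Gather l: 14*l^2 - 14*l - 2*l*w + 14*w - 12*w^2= 14*l^2 + l*(-2*w - 14) - 12*w^2 + 14*w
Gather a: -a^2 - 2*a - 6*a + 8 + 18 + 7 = -a^2 - 8*a + 33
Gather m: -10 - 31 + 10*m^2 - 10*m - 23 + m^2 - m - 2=11*m^2 - 11*m - 66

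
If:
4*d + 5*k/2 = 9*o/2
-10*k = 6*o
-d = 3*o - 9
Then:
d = 3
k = -6/5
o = 2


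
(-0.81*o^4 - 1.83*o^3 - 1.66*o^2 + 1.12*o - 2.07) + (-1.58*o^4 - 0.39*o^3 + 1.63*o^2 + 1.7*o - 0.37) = -2.39*o^4 - 2.22*o^3 - 0.03*o^2 + 2.82*o - 2.44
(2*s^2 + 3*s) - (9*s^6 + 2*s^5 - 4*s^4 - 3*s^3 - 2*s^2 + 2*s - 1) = -9*s^6 - 2*s^5 + 4*s^4 + 3*s^3 + 4*s^2 + s + 1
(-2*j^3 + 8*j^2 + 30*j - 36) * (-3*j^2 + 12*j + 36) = 6*j^5 - 48*j^4 - 66*j^3 + 756*j^2 + 648*j - 1296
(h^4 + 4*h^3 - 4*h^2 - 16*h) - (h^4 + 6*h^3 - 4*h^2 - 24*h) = -2*h^3 + 8*h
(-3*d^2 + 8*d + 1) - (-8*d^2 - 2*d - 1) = 5*d^2 + 10*d + 2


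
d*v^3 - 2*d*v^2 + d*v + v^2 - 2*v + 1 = (v - 1)^2*(d*v + 1)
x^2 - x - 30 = (x - 6)*(x + 5)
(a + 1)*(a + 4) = a^2 + 5*a + 4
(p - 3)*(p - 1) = p^2 - 4*p + 3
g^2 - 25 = (g - 5)*(g + 5)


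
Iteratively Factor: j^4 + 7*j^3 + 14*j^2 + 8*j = (j + 2)*(j^3 + 5*j^2 + 4*j) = (j + 2)*(j + 4)*(j^2 + j) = j*(j + 2)*(j + 4)*(j + 1)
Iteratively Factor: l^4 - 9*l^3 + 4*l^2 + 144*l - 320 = (l - 5)*(l^3 - 4*l^2 - 16*l + 64) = (l - 5)*(l + 4)*(l^2 - 8*l + 16) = (l - 5)*(l - 4)*(l + 4)*(l - 4)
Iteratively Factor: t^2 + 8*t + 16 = (t + 4)*(t + 4)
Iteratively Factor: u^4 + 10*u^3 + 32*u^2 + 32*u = (u + 2)*(u^3 + 8*u^2 + 16*u) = (u + 2)*(u + 4)*(u^2 + 4*u) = u*(u + 2)*(u + 4)*(u + 4)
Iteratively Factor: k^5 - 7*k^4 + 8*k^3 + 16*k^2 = (k)*(k^4 - 7*k^3 + 8*k^2 + 16*k) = k*(k - 4)*(k^3 - 3*k^2 - 4*k) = k^2*(k - 4)*(k^2 - 3*k - 4) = k^2*(k - 4)^2*(k + 1)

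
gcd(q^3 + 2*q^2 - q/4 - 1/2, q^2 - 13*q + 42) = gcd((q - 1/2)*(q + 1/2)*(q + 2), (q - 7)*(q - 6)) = 1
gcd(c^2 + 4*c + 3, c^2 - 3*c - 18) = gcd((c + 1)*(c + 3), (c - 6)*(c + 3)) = c + 3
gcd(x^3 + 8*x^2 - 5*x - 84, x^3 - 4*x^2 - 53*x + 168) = x^2 + 4*x - 21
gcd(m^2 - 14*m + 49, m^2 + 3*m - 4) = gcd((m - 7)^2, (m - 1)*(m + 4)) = 1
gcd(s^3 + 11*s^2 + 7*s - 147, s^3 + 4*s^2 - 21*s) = s^2 + 4*s - 21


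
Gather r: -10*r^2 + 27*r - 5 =-10*r^2 + 27*r - 5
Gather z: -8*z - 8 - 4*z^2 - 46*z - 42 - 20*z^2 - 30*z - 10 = -24*z^2 - 84*z - 60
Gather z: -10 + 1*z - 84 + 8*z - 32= 9*z - 126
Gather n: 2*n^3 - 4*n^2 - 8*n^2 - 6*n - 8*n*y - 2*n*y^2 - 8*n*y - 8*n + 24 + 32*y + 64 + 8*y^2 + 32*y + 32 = 2*n^3 - 12*n^2 + n*(-2*y^2 - 16*y - 14) + 8*y^2 + 64*y + 120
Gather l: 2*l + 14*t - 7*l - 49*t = -5*l - 35*t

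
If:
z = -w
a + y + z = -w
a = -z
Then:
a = -z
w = -z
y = z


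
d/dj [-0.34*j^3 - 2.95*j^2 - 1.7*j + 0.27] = -1.02*j^2 - 5.9*j - 1.7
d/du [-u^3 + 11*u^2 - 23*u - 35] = -3*u^2 + 22*u - 23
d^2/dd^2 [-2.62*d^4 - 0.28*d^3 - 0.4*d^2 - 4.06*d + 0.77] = -31.44*d^2 - 1.68*d - 0.8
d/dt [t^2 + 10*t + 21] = 2*t + 10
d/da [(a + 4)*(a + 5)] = 2*a + 9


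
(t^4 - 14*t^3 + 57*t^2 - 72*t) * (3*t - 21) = 3*t^5 - 63*t^4 + 465*t^3 - 1413*t^2 + 1512*t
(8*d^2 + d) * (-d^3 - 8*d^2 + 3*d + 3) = -8*d^5 - 65*d^4 + 16*d^3 + 27*d^2 + 3*d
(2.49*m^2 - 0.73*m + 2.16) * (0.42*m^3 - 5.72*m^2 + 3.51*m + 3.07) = 1.0458*m^5 - 14.5494*m^4 + 13.8227*m^3 - 7.2732*m^2 + 5.3405*m + 6.6312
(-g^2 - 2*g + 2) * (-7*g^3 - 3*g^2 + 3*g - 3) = 7*g^5 + 17*g^4 - 11*g^3 - 9*g^2 + 12*g - 6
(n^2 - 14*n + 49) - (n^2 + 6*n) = 49 - 20*n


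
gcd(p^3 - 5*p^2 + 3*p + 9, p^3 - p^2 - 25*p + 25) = 1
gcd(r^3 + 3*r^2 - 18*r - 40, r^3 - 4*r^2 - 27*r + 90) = r + 5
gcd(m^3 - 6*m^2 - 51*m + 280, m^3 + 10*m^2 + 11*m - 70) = m + 7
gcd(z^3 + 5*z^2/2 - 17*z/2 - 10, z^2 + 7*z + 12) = z + 4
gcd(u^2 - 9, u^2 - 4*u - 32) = 1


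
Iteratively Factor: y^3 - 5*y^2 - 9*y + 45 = (y - 5)*(y^2 - 9) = (y - 5)*(y + 3)*(y - 3)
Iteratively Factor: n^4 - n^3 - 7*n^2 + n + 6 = (n + 1)*(n^3 - 2*n^2 - 5*n + 6) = (n + 1)*(n + 2)*(n^2 - 4*n + 3) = (n - 3)*(n + 1)*(n + 2)*(n - 1)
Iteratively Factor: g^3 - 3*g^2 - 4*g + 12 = (g - 2)*(g^2 - g - 6) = (g - 3)*(g - 2)*(g + 2)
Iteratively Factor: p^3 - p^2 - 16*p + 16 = (p - 4)*(p^2 + 3*p - 4) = (p - 4)*(p + 4)*(p - 1)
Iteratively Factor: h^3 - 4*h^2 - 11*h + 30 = (h + 3)*(h^2 - 7*h + 10) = (h - 5)*(h + 3)*(h - 2)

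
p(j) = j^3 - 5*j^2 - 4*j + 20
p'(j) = 3*j^2 - 10*j - 4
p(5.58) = 15.74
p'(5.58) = 33.61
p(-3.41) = -64.15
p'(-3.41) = 64.98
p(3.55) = -12.47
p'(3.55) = -1.69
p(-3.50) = -70.12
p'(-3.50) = 67.75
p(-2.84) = -31.87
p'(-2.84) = 48.60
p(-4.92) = -200.45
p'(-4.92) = 117.82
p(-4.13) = -119.21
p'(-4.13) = 88.47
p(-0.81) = 19.43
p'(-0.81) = 6.07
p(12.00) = 980.00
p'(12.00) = 308.00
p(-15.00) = -4420.00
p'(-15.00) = 821.00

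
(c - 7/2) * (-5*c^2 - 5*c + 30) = -5*c^3 + 25*c^2/2 + 95*c/2 - 105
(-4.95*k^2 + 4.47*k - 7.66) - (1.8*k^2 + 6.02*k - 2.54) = -6.75*k^2 - 1.55*k - 5.12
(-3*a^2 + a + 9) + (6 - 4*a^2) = -7*a^2 + a + 15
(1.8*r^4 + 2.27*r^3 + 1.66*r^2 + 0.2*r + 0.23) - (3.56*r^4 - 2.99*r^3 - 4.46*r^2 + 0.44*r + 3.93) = -1.76*r^4 + 5.26*r^3 + 6.12*r^2 - 0.24*r - 3.7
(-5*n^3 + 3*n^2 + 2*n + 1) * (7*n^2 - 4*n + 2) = -35*n^5 + 41*n^4 - 8*n^3 + 5*n^2 + 2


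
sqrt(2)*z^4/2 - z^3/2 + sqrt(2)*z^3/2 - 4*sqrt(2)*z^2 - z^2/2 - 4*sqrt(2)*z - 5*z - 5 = (z + 1)*(z - 5*sqrt(2)/2)*(z + sqrt(2))*(sqrt(2)*z/2 + 1)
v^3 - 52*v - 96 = (v - 8)*(v + 2)*(v + 6)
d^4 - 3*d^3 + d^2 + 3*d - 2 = (d - 2)*(d - 1)^2*(d + 1)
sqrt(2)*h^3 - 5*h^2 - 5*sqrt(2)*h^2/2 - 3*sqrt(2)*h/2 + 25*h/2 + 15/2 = (h - 3)*(h - 5*sqrt(2)/2)*(sqrt(2)*h + sqrt(2)/2)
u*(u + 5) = u^2 + 5*u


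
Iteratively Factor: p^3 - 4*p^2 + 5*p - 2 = (p - 1)*(p^2 - 3*p + 2) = (p - 2)*(p - 1)*(p - 1)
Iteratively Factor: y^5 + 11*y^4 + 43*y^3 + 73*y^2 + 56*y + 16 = (y + 1)*(y^4 + 10*y^3 + 33*y^2 + 40*y + 16) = (y + 1)^2*(y^3 + 9*y^2 + 24*y + 16) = (y + 1)^3*(y^2 + 8*y + 16) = (y + 1)^3*(y + 4)*(y + 4)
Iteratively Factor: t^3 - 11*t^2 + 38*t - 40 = (t - 5)*(t^2 - 6*t + 8) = (t - 5)*(t - 4)*(t - 2)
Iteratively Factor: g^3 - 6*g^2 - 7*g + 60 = (g - 4)*(g^2 - 2*g - 15) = (g - 5)*(g - 4)*(g + 3)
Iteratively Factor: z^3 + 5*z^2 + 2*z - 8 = (z - 1)*(z^2 + 6*z + 8) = (z - 1)*(z + 4)*(z + 2)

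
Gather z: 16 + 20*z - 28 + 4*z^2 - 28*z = 4*z^2 - 8*z - 12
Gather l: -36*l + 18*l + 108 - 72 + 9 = 45 - 18*l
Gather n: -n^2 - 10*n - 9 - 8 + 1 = -n^2 - 10*n - 16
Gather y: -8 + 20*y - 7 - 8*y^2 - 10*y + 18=-8*y^2 + 10*y + 3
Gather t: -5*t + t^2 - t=t^2 - 6*t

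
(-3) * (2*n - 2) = 6 - 6*n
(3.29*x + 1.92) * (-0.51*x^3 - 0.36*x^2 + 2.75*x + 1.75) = -1.6779*x^4 - 2.1636*x^3 + 8.3563*x^2 + 11.0375*x + 3.36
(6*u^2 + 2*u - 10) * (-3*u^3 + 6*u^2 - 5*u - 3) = -18*u^5 + 30*u^4 + 12*u^3 - 88*u^2 + 44*u + 30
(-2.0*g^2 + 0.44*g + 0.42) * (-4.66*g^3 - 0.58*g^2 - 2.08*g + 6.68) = 9.32*g^5 - 0.8904*g^4 + 1.9476*g^3 - 14.5188*g^2 + 2.0656*g + 2.8056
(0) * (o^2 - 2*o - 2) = 0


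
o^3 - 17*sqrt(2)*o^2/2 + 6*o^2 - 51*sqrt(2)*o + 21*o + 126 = (o + 6)*(o - 7*sqrt(2))*(o - 3*sqrt(2)/2)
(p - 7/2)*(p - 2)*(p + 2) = p^3 - 7*p^2/2 - 4*p + 14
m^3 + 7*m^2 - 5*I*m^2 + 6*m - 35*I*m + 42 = (m + 7)*(m - 6*I)*(m + I)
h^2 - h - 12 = (h - 4)*(h + 3)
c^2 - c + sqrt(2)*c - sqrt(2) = (c - 1)*(c + sqrt(2))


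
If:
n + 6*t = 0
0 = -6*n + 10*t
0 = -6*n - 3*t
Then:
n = 0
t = 0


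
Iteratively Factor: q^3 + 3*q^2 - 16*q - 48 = (q - 4)*(q^2 + 7*q + 12) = (q - 4)*(q + 3)*(q + 4)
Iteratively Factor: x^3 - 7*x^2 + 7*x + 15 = (x - 3)*(x^2 - 4*x - 5) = (x - 5)*(x - 3)*(x + 1)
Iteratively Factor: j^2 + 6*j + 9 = (j + 3)*(j + 3)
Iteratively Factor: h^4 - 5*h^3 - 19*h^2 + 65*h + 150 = (h + 3)*(h^3 - 8*h^2 + 5*h + 50) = (h + 2)*(h + 3)*(h^2 - 10*h + 25) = (h - 5)*(h + 2)*(h + 3)*(h - 5)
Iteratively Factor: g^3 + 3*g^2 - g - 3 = (g + 3)*(g^2 - 1) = (g + 1)*(g + 3)*(g - 1)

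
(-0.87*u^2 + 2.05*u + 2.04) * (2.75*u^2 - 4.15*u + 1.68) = -2.3925*u^4 + 9.248*u^3 - 4.3591*u^2 - 5.022*u + 3.4272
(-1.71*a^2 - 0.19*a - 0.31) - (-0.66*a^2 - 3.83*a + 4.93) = -1.05*a^2 + 3.64*a - 5.24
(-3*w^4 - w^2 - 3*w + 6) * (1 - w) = 3*w^5 - 3*w^4 + w^3 + 2*w^2 - 9*w + 6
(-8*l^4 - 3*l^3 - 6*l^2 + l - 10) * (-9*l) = 72*l^5 + 27*l^4 + 54*l^3 - 9*l^2 + 90*l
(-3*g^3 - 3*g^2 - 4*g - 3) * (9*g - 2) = -27*g^4 - 21*g^3 - 30*g^2 - 19*g + 6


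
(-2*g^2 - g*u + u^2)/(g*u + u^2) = (-2*g + u)/u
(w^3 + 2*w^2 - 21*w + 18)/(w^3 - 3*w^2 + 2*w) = (w^2 + 3*w - 18)/(w*(w - 2))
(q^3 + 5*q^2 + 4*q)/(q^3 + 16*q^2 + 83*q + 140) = q*(q + 1)/(q^2 + 12*q + 35)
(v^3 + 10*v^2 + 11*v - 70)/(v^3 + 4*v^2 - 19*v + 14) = (v + 5)/(v - 1)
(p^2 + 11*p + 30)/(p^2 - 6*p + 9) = (p^2 + 11*p + 30)/(p^2 - 6*p + 9)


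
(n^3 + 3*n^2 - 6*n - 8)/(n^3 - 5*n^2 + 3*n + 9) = (n^2 + 2*n - 8)/(n^2 - 6*n + 9)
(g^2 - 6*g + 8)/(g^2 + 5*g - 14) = (g - 4)/(g + 7)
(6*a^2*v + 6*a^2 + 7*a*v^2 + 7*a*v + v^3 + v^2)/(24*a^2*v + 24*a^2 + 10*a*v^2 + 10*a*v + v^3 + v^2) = (a + v)/(4*a + v)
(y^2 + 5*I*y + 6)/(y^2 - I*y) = (y + 6*I)/y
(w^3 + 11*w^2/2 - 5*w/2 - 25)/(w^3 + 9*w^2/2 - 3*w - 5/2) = (2*w^2 + w - 10)/(2*w^2 - w - 1)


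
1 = 1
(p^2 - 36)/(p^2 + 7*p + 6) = (p - 6)/(p + 1)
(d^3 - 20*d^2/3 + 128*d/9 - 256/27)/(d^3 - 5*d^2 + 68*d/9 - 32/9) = (d - 8/3)/(d - 1)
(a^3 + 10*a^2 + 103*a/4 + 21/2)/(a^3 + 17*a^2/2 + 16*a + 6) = (a + 7/2)/(a + 2)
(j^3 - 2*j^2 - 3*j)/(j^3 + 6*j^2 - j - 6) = j*(j - 3)/(j^2 + 5*j - 6)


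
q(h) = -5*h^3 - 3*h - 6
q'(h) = -15*h^2 - 3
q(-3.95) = 314.00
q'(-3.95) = -237.04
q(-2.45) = 74.88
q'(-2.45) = -93.04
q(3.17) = -174.79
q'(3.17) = -153.73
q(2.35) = -77.94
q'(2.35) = -85.84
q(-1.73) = 25.08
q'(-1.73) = -47.89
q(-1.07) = 3.34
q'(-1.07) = -20.17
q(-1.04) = 2.74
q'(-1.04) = -19.22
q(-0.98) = 1.65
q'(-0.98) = -17.41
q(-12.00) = 8670.00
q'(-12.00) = -2163.00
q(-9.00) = 3666.00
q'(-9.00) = -1218.00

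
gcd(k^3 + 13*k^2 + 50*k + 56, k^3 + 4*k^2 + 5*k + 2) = k + 2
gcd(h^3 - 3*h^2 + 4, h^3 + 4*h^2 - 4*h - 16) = h - 2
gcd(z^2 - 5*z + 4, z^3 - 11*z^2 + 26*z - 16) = z - 1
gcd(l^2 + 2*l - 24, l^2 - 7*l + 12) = l - 4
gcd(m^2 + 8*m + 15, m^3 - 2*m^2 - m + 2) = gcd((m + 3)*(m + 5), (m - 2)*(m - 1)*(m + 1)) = 1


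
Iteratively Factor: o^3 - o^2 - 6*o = (o)*(o^2 - o - 6) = o*(o + 2)*(o - 3)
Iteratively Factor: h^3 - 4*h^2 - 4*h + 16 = (h - 2)*(h^2 - 2*h - 8) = (h - 2)*(h + 2)*(h - 4)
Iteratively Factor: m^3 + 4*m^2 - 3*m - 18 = (m + 3)*(m^2 + m - 6) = (m - 2)*(m + 3)*(m + 3)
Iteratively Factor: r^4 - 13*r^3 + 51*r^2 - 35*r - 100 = (r - 5)*(r^3 - 8*r^2 + 11*r + 20) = (r - 5)*(r - 4)*(r^2 - 4*r - 5) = (r - 5)^2*(r - 4)*(r + 1)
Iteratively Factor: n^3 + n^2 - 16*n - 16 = (n - 4)*(n^2 + 5*n + 4) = (n - 4)*(n + 4)*(n + 1)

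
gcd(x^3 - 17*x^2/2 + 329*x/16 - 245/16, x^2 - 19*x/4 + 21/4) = x - 7/4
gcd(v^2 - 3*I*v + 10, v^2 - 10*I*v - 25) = v - 5*I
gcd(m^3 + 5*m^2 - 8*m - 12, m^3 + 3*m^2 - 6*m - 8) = m^2 - m - 2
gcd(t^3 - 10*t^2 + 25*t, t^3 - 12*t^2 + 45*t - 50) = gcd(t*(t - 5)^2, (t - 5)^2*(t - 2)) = t^2 - 10*t + 25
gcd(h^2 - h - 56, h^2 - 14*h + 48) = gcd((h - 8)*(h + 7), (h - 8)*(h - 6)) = h - 8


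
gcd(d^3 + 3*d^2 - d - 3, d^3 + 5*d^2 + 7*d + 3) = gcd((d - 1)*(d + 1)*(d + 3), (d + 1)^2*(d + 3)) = d^2 + 4*d + 3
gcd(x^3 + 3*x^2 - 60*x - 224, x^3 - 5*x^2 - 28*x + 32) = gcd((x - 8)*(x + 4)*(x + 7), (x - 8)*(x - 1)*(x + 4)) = x^2 - 4*x - 32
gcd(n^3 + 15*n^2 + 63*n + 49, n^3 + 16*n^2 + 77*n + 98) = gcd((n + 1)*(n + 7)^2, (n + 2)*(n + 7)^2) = n^2 + 14*n + 49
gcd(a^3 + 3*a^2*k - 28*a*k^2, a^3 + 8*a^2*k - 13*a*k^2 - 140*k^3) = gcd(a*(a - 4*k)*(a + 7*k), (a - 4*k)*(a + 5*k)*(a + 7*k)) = a^2 + 3*a*k - 28*k^2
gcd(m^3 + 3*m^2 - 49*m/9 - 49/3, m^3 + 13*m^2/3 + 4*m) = m + 3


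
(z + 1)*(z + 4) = z^2 + 5*z + 4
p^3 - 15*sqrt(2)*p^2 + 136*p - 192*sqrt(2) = (p - 8*sqrt(2))*(p - 4*sqrt(2))*(p - 3*sqrt(2))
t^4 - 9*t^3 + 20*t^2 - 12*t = t*(t - 6)*(t - 2)*(t - 1)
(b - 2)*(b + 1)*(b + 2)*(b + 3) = b^4 + 4*b^3 - b^2 - 16*b - 12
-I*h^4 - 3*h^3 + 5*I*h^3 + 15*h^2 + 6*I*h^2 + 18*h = h*(h - 6)*(h - 3*I)*(-I*h - I)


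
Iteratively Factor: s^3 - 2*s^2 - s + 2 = (s + 1)*(s^2 - 3*s + 2) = (s - 2)*(s + 1)*(s - 1)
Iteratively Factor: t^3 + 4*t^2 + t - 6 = (t - 1)*(t^2 + 5*t + 6) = (t - 1)*(t + 2)*(t + 3)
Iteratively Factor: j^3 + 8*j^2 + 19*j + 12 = (j + 4)*(j^2 + 4*j + 3) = (j + 1)*(j + 4)*(j + 3)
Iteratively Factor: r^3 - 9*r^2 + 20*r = (r - 4)*(r^2 - 5*r) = (r - 5)*(r - 4)*(r)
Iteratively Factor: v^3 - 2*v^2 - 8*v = (v)*(v^2 - 2*v - 8) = v*(v + 2)*(v - 4)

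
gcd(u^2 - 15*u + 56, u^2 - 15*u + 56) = u^2 - 15*u + 56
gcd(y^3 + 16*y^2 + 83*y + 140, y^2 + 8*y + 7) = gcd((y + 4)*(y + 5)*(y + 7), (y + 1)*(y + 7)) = y + 7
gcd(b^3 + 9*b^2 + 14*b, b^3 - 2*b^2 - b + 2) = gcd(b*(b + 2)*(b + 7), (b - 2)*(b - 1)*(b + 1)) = 1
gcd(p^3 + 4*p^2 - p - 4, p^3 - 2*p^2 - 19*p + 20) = p^2 + 3*p - 4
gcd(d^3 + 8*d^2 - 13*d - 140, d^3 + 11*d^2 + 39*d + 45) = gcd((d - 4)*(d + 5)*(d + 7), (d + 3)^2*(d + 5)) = d + 5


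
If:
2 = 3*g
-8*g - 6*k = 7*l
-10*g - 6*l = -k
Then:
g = 2/3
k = 44/129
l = -136/129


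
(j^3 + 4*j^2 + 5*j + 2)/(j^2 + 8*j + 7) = (j^2 + 3*j + 2)/(j + 7)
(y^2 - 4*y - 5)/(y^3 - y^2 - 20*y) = (y + 1)/(y*(y + 4))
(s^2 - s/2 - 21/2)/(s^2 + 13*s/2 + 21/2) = (2*s - 7)/(2*s + 7)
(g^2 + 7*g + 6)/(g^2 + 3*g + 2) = (g + 6)/(g + 2)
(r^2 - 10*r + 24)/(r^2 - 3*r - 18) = (r - 4)/(r + 3)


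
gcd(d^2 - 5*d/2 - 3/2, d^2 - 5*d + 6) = d - 3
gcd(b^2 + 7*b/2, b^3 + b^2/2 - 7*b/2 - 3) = 1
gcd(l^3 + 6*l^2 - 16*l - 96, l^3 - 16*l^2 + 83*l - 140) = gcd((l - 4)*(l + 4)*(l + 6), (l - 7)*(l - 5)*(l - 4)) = l - 4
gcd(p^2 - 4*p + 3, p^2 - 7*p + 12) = p - 3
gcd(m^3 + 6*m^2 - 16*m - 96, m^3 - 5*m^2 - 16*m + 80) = m^2 - 16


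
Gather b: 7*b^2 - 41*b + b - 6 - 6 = 7*b^2 - 40*b - 12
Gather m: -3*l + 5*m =-3*l + 5*m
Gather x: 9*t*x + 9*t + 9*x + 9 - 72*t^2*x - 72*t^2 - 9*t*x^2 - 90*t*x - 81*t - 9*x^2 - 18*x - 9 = -72*t^2 - 72*t + x^2*(-9*t - 9) + x*(-72*t^2 - 81*t - 9)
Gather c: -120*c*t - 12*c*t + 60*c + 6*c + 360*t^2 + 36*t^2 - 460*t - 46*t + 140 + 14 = c*(66 - 132*t) + 396*t^2 - 506*t + 154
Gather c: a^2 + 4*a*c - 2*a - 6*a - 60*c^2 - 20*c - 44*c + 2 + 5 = a^2 - 8*a - 60*c^2 + c*(4*a - 64) + 7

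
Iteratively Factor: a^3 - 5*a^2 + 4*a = (a)*(a^2 - 5*a + 4) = a*(a - 1)*(a - 4)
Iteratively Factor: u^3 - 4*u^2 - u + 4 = (u - 4)*(u^2 - 1) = (u - 4)*(u - 1)*(u + 1)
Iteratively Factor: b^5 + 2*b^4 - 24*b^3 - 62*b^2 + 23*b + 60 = (b - 1)*(b^4 + 3*b^3 - 21*b^2 - 83*b - 60) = (b - 1)*(b + 4)*(b^3 - b^2 - 17*b - 15) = (b - 1)*(b + 3)*(b + 4)*(b^2 - 4*b - 5) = (b - 1)*(b + 1)*(b + 3)*(b + 4)*(b - 5)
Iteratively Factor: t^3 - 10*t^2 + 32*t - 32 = (t - 4)*(t^2 - 6*t + 8) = (t - 4)*(t - 2)*(t - 4)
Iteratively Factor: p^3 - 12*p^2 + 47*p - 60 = (p - 5)*(p^2 - 7*p + 12) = (p - 5)*(p - 3)*(p - 4)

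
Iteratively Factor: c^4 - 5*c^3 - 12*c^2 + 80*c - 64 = (c - 4)*(c^3 - c^2 - 16*c + 16) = (c - 4)*(c - 1)*(c^2 - 16) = (c - 4)*(c - 1)*(c + 4)*(c - 4)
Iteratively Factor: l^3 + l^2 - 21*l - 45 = (l + 3)*(l^2 - 2*l - 15) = (l - 5)*(l + 3)*(l + 3)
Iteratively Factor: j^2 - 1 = (j + 1)*(j - 1)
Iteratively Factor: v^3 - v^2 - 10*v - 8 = (v + 2)*(v^2 - 3*v - 4) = (v + 1)*(v + 2)*(v - 4)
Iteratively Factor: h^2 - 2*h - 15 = (h + 3)*(h - 5)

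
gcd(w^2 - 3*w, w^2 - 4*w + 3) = w - 3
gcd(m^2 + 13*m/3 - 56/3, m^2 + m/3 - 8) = m - 8/3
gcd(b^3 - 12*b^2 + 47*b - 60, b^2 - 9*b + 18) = b - 3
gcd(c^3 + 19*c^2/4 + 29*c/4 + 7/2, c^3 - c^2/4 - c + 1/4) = c + 1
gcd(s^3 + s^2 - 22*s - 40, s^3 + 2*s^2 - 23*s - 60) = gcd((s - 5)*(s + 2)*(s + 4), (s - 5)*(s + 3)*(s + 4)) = s^2 - s - 20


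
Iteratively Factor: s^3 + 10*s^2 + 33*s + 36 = (s + 3)*(s^2 + 7*s + 12) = (s + 3)*(s + 4)*(s + 3)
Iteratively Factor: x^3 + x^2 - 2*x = (x)*(x^2 + x - 2) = x*(x + 2)*(x - 1)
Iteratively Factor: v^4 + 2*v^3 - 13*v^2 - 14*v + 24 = (v - 3)*(v^3 + 5*v^2 + 2*v - 8) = (v - 3)*(v + 4)*(v^2 + v - 2) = (v - 3)*(v - 1)*(v + 4)*(v + 2)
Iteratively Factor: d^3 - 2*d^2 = (d - 2)*(d^2) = d*(d - 2)*(d)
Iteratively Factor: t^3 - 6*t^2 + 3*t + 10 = (t - 2)*(t^2 - 4*t - 5) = (t - 5)*(t - 2)*(t + 1)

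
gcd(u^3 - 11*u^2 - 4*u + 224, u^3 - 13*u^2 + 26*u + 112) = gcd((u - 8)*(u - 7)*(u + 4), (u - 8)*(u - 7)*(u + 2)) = u^2 - 15*u + 56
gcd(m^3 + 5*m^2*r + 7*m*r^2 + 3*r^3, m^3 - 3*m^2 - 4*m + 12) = 1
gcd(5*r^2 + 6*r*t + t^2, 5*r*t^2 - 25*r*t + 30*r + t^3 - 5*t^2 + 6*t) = 5*r + t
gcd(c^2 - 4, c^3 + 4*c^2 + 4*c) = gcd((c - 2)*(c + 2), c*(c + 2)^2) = c + 2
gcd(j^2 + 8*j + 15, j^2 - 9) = j + 3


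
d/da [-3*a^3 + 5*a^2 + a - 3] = -9*a^2 + 10*a + 1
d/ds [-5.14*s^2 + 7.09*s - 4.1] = 7.09 - 10.28*s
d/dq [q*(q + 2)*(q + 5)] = 3*q^2 + 14*q + 10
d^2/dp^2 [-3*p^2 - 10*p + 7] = -6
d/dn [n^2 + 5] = 2*n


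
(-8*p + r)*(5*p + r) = -40*p^2 - 3*p*r + r^2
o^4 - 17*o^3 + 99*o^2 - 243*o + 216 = (o - 8)*(o - 3)^3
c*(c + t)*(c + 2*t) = c^3 + 3*c^2*t + 2*c*t^2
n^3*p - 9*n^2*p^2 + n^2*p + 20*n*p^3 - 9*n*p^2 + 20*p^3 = (n - 5*p)*(n - 4*p)*(n*p + p)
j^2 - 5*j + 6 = (j - 3)*(j - 2)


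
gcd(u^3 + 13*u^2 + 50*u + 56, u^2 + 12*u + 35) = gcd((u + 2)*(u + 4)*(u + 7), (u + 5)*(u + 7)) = u + 7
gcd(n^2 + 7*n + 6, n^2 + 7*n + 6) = n^2 + 7*n + 6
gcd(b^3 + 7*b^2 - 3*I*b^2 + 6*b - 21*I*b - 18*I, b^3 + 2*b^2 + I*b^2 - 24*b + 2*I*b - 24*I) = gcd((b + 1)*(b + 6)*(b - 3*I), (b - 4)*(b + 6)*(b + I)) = b + 6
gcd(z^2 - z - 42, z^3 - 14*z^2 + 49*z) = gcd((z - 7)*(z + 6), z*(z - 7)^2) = z - 7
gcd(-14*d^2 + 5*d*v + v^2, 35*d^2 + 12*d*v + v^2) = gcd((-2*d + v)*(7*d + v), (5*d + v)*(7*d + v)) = 7*d + v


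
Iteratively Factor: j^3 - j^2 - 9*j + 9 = (j + 3)*(j^2 - 4*j + 3) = (j - 1)*(j + 3)*(j - 3)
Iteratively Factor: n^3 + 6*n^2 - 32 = (n + 4)*(n^2 + 2*n - 8) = (n - 2)*(n + 4)*(n + 4)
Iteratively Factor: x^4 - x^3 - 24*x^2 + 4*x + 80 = (x - 2)*(x^3 + x^2 - 22*x - 40) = (x - 2)*(x + 2)*(x^2 - x - 20) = (x - 5)*(x - 2)*(x + 2)*(x + 4)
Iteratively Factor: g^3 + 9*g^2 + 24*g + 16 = (g + 4)*(g^2 + 5*g + 4) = (g + 1)*(g + 4)*(g + 4)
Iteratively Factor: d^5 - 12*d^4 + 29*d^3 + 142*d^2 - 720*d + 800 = (d - 2)*(d^4 - 10*d^3 + 9*d^2 + 160*d - 400) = (d - 5)*(d - 2)*(d^3 - 5*d^2 - 16*d + 80) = (d - 5)^2*(d - 2)*(d^2 - 16) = (d - 5)^2*(d - 2)*(d + 4)*(d - 4)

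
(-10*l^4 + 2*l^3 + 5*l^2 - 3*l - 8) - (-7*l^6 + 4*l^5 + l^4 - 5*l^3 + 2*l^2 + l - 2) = 7*l^6 - 4*l^5 - 11*l^4 + 7*l^3 + 3*l^2 - 4*l - 6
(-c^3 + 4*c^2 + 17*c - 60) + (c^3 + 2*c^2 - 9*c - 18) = 6*c^2 + 8*c - 78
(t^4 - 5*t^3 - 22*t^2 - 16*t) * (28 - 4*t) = -4*t^5 + 48*t^4 - 52*t^3 - 552*t^2 - 448*t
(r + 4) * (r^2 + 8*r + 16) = r^3 + 12*r^2 + 48*r + 64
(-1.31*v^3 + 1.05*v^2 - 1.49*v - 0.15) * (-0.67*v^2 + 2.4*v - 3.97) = 0.8777*v^5 - 3.8475*v^4 + 8.719*v^3 - 7.644*v^2 + 5.5553*v + 0.5955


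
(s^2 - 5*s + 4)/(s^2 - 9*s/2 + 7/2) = 2*(s - 4)/(2*s - 7)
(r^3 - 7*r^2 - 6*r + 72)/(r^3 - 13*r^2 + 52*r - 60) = (r^2 - r - 12)/(r^2 - 7*r + 10)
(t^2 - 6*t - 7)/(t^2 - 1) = (t - 7)/(t - 1)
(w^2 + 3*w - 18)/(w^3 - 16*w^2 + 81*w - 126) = (w + 6)/(w^2 - 13*w + 42)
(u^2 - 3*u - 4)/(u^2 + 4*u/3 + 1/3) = 3*(u - 4)/(3*u + 1)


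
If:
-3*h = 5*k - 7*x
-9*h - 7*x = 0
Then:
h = -7*x/9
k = 28*x/15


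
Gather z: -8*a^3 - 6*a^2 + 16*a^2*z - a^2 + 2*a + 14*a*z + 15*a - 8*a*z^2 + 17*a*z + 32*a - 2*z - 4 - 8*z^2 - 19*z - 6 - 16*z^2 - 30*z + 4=-8*a^3 - 7*a^2 + 49*a + z^2*(-8*a - 24) + z*(16*a^2 + 31*a - 51) - 6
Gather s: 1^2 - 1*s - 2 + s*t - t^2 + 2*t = s*(t - 1) - t^2 + 2*t - 1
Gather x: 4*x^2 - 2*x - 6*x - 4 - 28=4*x^2 - 8*x - 32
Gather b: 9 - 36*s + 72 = 81 - 36*s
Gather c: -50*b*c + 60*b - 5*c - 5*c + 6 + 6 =60*b + c*(-50*b - 10) + 12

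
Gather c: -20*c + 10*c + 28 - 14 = 14 - 10*c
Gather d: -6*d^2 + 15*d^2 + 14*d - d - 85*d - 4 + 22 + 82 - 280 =9*d^2 - 72*d - 180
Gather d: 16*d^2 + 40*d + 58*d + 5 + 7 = 16*d^2 + 98*d + 12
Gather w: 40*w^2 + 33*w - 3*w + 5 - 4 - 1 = 40*w^2 + 30*w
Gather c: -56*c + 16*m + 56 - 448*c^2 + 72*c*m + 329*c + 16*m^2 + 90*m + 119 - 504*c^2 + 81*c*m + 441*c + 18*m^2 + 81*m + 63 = -952*c^2 + c*(153*m + 714) + 34*m^2 + 187*m + 238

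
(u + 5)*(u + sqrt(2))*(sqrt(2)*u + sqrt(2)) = sqrt(2)*u^3 + 2*u^2 + 6*sqrt(2)*u^2 + 5*sqrt(2)*u + 12*u + 10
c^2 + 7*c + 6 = (c + 1)*(c + 6)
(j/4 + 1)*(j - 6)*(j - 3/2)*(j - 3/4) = j^4/4 - 17*j^3/16 - 147*j^2/32 + 207*j/16 - 27/4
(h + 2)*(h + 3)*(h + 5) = h^3 + 10*h^2 + 31*h + 30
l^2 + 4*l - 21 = (l - 3)*(l + 7)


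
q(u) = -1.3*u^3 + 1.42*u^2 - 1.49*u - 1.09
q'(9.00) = -291.83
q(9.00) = -847.18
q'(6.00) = -124.85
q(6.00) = -239.71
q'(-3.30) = -53.33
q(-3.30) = 66.01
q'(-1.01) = -8.34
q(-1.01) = 3.20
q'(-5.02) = -114.03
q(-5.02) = 206.63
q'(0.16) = -1.14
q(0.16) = -1.30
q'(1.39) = -5.08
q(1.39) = -3.91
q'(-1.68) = -17.27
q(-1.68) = 11.59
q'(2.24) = -14.70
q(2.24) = -11.91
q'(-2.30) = -28.65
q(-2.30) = 25.67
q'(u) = -3.9*u^2 + 2.84*u - 1.49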